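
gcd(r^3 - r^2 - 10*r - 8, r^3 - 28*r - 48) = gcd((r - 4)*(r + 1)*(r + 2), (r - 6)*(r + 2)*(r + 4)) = r + 2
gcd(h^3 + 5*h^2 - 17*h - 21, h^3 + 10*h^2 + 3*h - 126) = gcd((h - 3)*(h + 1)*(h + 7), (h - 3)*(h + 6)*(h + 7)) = h^2 + 4*h - 21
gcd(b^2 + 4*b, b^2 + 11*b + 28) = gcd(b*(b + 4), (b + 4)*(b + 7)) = b + 4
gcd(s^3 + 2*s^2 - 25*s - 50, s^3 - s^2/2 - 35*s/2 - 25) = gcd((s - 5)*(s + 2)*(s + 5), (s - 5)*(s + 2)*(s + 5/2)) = s^2 - 3*s - 10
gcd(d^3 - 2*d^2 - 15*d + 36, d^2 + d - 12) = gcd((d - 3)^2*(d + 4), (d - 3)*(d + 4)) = d^2 + d - 12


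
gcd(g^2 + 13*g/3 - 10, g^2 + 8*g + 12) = g + 6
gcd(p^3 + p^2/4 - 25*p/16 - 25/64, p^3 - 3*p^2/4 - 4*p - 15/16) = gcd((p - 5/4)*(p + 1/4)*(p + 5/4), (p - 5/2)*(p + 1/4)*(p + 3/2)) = p + 1/4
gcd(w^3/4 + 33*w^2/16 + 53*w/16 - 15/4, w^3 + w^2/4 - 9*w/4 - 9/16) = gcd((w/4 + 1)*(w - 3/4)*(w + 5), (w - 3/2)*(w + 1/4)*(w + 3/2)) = 1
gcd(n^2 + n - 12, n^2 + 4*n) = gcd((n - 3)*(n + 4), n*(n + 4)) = n + 4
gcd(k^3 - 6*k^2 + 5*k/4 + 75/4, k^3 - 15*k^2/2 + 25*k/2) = k^2 - 15*k/2 + 25/2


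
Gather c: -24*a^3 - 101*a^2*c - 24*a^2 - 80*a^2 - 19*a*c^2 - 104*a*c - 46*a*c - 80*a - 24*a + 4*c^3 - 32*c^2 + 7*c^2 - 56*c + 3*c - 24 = -24*a^3 - 104*a^2 - 104*a + 4*c^3 + c^2*(-19*a - 25) + c*(-101*a^2 - 150*a - 53) - 24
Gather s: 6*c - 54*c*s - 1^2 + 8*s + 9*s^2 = 6*c + 9*s^2 + s*(8 - 54*c) - 1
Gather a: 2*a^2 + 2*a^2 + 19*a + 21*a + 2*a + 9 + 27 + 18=4*a^2 + 42*a + 54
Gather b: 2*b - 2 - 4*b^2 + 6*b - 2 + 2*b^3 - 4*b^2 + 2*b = 2*b^3 - 8*b^2 + 10*b - 4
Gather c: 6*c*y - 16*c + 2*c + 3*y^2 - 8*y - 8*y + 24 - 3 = c*(6*y - 14) + 3*y^2 - 16*y + 21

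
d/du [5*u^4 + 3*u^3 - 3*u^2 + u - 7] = 20*u^3 + 9*u^2 - 6*u + 1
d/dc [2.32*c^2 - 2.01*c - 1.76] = 4.64*c - 2.01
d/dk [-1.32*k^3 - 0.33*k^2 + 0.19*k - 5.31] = -3.96*k^2 - 0.66*k + 0.19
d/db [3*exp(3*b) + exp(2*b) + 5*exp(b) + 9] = (9*exp(2*b) + 2*exp(b) + 5)*exp(b)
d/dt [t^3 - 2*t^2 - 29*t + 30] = 3*t^2 - 4*t - 29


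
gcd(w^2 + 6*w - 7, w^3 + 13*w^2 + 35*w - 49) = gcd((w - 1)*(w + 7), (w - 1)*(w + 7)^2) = w^2 + 6*w - 7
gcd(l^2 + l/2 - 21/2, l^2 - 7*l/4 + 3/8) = 1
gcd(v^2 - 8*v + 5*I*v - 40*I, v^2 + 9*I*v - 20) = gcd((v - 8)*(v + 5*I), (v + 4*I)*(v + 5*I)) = v + 5*I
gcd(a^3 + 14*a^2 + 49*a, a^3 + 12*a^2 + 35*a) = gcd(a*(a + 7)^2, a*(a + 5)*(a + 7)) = a^2 + 7*a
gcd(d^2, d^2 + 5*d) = d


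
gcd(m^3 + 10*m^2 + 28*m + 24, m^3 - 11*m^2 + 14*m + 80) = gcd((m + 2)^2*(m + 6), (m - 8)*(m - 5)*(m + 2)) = m + 2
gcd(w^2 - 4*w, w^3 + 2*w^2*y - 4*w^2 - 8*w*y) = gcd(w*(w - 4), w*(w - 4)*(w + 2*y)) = w^2 - 4*w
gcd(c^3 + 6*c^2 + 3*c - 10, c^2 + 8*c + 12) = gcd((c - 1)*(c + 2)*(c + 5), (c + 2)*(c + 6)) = c + 2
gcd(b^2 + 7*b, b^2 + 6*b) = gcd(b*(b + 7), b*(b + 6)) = b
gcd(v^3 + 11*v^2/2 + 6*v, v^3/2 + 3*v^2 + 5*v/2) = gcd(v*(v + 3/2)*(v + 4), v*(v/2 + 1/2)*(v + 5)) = v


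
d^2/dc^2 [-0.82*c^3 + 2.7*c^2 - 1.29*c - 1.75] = 5.4 - 4.92*c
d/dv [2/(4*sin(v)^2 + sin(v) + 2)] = -2*(8*sin(v) + 1)*cos(v)/(4*sin(v)^2 + sin(v) + 2)^2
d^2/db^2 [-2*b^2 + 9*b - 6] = -4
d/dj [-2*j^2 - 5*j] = -4*j - 5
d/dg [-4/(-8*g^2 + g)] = 4*(1 - 16*g)/(g^2*(8*g - 1)^2)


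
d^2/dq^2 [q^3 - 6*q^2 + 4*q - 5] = 6*q - 12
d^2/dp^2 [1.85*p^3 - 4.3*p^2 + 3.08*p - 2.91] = 11.1*p - 8.6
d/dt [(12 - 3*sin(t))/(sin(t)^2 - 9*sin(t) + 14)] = 3*(sin(t)^2 - 8*sin(t) + 22)*cos(t)/(sin(t)^2 - 9*sin(t) + 14)^2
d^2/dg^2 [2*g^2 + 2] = 4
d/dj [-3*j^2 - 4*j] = -6*j - 4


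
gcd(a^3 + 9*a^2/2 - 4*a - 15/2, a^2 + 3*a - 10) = a + 5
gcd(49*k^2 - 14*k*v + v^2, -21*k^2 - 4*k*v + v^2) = -7*k + v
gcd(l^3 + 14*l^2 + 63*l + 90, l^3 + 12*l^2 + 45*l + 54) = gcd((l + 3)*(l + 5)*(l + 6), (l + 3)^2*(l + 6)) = l^2 + 9*l + 18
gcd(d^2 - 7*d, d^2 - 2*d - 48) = 1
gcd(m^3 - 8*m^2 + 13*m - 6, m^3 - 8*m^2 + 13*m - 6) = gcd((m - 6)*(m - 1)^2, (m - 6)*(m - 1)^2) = m^3 - 8*m^2 + 13*m - 6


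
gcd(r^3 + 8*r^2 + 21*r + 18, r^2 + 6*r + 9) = r^2 + 6*r + 9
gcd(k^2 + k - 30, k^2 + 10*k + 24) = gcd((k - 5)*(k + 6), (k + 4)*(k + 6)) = k + 6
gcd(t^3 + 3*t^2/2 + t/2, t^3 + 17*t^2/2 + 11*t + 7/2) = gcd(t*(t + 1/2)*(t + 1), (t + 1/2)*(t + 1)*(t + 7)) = t^2 + 3*t/2 + 1/2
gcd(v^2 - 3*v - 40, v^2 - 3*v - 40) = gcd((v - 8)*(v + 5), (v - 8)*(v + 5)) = v^2 - 3*v - 40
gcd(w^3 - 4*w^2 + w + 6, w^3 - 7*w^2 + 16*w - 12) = w^2 - 5*w + 6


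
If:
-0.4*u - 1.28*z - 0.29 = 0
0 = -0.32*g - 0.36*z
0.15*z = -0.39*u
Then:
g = 0.29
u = 0.10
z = -0.26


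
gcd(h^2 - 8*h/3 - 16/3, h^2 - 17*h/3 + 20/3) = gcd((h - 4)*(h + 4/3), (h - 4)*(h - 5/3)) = h - 4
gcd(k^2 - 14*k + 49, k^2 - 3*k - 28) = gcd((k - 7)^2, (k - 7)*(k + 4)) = k - 7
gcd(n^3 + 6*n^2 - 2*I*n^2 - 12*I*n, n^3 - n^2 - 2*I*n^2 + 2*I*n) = n^2 - 2*I*n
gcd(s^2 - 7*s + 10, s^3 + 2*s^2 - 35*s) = s - 5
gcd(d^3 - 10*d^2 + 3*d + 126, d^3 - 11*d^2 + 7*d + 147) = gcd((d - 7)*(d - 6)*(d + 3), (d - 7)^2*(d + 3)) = d^2 - 4*d - 21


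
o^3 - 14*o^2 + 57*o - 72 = (o - 8)*(o - 3)^2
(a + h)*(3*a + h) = 3*a^2 + 4*a*h + h^2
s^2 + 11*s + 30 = (s + 5)*(s + 6)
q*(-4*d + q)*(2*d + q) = -8*d^2*q - 2*d*q^2 + q^3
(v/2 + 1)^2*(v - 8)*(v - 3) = v^4/4 - 7*v^3/4 - 4*v^2 + 13*v + 24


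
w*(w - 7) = w^2 - 7*w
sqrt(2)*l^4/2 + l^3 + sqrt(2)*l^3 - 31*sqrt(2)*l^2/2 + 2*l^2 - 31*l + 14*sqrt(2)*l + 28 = (l - 4)*(l - 1)*(l + 7)*(sqrt(2)*l/2 + 1)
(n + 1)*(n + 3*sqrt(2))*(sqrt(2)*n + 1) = sqrt(2)*n^3 + sqrt(2)*n^2 + 7*n^2 + 3*sqrt(2)*n + 7*n + 3*sqrt(2)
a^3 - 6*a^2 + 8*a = a*(a - 4)*(a - 2)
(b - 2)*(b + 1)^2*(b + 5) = b^4 + 5*b^3 - 3*b^2 - 17*b - 10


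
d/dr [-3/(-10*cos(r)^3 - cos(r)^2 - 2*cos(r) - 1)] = 6*(15*cos(r)^2 + cos(r) + 1)*sin(r)/(10*cos(r)^3 + cos(r)^2 + 2*cos(r) + 1)^2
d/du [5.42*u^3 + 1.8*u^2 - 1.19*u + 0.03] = 16.26*u^2 + 3.6*u - 1.19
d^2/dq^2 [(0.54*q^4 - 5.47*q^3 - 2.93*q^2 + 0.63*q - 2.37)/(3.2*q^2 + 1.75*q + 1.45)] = (11.0592*q^6 + 18.1439999999999*q^5 + 24.9561*q^4 + 84.9002500000001*q^3 - 133.69815*q^2 - 166.17525*q - 8.04055)/(32.768*q^6 + 53.76*q^5 + 73.944*q^4 + 54.079375*q^3 + 33.505875*q^2 + 11.038125*q + 3.048625)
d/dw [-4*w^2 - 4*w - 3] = -8*w - 4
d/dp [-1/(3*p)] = 1/(3*p^2)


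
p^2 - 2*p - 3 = (p - 3)*(p + 1)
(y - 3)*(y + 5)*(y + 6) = y^3 + 8*y^2 - 3*y - 90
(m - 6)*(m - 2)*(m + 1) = m^3 - 7*m^2 + 4*m + 12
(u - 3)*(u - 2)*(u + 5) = u^3 - 19*u + 30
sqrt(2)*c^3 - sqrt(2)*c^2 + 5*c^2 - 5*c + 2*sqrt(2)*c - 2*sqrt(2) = (c - 1)*(c + 2*sqrt(2))*(sqrt(2)*c + 1)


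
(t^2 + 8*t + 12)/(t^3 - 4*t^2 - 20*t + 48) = (t^2 + 8*t + 12)/(t^3 - 4*t^2 - 20*t + 48)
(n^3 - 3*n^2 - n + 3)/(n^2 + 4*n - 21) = (n^2 - 1)/(n + 7)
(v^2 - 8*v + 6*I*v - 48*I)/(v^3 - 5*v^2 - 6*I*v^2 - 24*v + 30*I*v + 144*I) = (v + 6*I)/(v^2 + v*(3 - 6*I) - 18*I)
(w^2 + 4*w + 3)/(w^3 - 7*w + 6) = (w + 1)/(w^2 - 3*w + 2)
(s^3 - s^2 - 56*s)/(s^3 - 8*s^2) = (s + 7)/s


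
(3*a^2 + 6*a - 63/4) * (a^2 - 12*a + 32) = 3*a^4 - 30*a^3 + 33*a^2/4 + 381*a - 504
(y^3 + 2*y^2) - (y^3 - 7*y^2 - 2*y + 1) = 9*y^2 + 2*y - 1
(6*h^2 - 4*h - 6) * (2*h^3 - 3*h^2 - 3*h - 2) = 12*h^5 - 26*h^4 - 18*h^3 + 18*h^2 + 26*h + 12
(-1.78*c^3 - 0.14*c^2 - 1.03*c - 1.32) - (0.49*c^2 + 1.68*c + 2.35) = -1.78*c^3 - 0.63*c^2 - 2.71*c - 3.67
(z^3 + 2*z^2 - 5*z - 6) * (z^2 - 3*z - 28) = z^5 - z^4 - 39*z^3 - 47*z^2 + 158*z + 168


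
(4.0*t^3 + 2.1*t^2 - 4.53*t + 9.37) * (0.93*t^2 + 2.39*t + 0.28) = 3.72*t^5 + 11.513*t^4 + 1.9261*t^3 - 1.5246*t^2 + 21.1259*t + 2.6236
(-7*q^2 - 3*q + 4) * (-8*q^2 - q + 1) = 56*q^4 + 31*q^3 - 36*q^2 - 7*q + 4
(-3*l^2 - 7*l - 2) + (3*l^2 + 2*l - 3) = -5*l - 5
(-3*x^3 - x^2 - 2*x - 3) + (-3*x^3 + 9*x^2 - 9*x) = -6*x^3 + 8*x^2 - 11*x - 3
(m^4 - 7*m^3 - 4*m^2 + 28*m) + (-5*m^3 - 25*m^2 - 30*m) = m^4 - 12*m^3 - 29*m^2 - 2*m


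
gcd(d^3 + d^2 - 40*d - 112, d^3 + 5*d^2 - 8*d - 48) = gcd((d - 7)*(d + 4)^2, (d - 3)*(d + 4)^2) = d^2 + 8*d + 16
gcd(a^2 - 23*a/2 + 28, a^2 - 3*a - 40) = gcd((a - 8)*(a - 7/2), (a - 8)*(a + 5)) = a - 8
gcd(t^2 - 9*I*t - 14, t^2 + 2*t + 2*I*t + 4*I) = 1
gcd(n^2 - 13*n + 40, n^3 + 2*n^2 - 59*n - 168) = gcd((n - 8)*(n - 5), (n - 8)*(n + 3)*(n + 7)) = n - 8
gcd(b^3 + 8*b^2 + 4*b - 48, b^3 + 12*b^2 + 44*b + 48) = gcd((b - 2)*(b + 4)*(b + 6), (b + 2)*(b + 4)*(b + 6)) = b^2 + 10*b + 24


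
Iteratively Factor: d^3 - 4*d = (d)*(d^2 - 4) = d*(d + 2)*(d - 2)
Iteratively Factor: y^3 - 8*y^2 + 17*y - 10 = (y - 1)*(y^2 - 7*y + 10) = (y - 2)*(y - 1)*(y - 5)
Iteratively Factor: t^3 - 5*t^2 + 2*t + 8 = (t + 1)*(t^2 - 6*t + 8) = (t - 2)*(t + 1)*(t - 4)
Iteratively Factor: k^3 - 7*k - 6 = (k - 3)*(k^2 + 3*k + 2) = (k - 3)*(k + 2)*(k + 1)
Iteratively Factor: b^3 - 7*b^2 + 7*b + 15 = (b - 5)*(b^2 - 2*b - 3) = (b - 5)*(b - 3)*(b + 1)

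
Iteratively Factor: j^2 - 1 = (j + 1)*(j - 1)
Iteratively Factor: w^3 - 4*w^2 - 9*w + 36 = (w - 4)*(w^2 - 9) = (w - 4)*(w + 3)*(w - 3)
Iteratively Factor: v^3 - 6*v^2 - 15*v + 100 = (v - 5)*(v^2 - v - 20) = (v - 5)*(v + 4)*(v - 5)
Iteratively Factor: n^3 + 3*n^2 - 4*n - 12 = (n + 3)*(n^2 - 4) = (n - 2)*(n + 3)*(n + 2)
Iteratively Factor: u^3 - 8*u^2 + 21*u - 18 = (u - 3)*(u^2 - 5*u + 6) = (u - 3)^2*(u - 2)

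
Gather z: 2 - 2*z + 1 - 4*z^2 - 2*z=-4*z^2 - 4*z + 3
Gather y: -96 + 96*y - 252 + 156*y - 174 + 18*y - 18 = 270*y - 540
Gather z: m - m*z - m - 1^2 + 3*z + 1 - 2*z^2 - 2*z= -2*z^2 + z*(1 - m)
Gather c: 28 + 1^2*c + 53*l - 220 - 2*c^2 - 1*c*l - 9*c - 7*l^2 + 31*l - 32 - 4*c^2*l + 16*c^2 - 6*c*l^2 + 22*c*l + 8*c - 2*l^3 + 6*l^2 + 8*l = c^2*(14 - 4*l) + c*(-6*l^2 + 21*l) - 2*l^3 - l^2 + 92*l - 224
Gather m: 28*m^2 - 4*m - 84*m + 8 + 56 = 28*m^2 - 88*m + 64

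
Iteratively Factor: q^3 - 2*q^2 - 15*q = (q + 3)*(q^2 - 5*q) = (q - 5)*(q + 3)*(q)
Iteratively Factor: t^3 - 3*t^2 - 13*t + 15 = (t - 5)*(t^2 + 2*t - 3) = (t - 5)*(t + 3)*(t - 1)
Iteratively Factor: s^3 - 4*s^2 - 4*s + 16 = (s - 2)*(s^2 - 2*s - 8) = (s - 4)*(s - 2)*(s + 2)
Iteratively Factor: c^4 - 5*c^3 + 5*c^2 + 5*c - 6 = (c - 2)*(c^3 - 3*c^2 - c + 3) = (c - 2)*(c + 1)*(c^2 - 4*c + 3) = (c - 3)*(c - 2)*(c + 1)*(c - 1)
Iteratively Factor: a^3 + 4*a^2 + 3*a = (a + 1)*(a^2 + 3*a) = a*(a + 1)*(a + 3)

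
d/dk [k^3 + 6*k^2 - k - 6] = 3*k^2 + 12*k - 1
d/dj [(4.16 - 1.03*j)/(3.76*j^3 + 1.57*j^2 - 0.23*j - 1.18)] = (7.7456*j^3 - 45.3077*j^2 - 13.0624*j + 2.1722)/(14.1376*j^6 + 11.8064*j^5 + 0.7353*j^4 - 9.5958*j^3 - 3.6523*j^2 + 0.5428*j + 1.3924)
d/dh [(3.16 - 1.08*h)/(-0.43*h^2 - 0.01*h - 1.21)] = (-0.4644*h^2 + 2.7176*h + 1.3384)/(0.1849*h^4 + 0.0086*h^3 + 1.0407*h^2 + 0.0242*h + 1.4641)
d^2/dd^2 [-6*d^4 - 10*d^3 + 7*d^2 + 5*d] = -72*d^2 - 60*d + 14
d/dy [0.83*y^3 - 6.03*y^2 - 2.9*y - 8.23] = 2.49*y^2 - 12.06*y - 2.9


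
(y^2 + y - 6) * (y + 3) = y^3 + 4*y^2 - 3*y - 18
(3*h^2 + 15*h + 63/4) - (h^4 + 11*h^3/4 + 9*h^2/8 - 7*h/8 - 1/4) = -h^4 - 11*h^3/4 + 15*h^2/8 + 127*h/8 + 16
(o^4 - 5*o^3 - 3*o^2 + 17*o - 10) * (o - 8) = o^5 - 13*o^4 + 37*o^3 + 41*o^2 - 146*o + 80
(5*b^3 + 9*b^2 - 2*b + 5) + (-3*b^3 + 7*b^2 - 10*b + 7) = 2*b^3 + 16*b^2 - 12*b + 12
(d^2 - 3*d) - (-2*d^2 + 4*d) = 3*d^2 - 7*d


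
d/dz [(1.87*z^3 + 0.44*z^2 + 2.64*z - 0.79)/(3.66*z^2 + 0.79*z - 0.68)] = (6.8442*z^4 + 2.9546*z^3 - 13.1296*z^2 + 5.1844*z - 1.1711)/(13.3956*z^4 + 5.7828*z^3 - 4.3535*z^2 - 1.0744*z + 0.4624)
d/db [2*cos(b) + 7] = -2*sin(b)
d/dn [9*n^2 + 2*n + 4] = 18*n + 2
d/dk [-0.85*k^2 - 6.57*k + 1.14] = -1.7*k - 6.57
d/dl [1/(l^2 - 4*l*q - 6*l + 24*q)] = 2*(-l + 2*q + 3)/(l^2 - 4*l*q - 6*l + 24*q)^2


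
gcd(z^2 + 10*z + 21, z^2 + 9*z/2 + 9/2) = z + 3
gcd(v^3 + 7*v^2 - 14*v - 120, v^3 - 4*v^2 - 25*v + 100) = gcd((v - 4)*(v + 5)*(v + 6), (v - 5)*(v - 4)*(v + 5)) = v^2 + v - 20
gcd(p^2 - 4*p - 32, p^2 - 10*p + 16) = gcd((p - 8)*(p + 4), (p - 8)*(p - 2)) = p - 8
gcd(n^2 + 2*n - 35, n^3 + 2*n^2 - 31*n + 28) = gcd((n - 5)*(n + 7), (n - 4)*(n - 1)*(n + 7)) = n + 7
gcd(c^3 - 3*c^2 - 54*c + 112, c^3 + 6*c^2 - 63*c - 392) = c^2 - c - 56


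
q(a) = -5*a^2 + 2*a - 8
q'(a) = 2 - 10*a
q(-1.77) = -27.20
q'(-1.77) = 19.70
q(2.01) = -24.18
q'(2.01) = -18.10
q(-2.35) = -40.31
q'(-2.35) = 25.50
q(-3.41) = -72.96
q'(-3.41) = 36.10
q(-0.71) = -11.94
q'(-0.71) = 9.10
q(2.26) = -29.02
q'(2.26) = -20.60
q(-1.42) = -20.92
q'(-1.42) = 16.20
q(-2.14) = -35.18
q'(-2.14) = 23.40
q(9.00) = -395.00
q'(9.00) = -88.00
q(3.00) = -47.00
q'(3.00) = -28.00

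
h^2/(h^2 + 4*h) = h/(h + 4)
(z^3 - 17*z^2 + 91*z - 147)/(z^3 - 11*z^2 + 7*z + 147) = (z - 3)/(z + 3)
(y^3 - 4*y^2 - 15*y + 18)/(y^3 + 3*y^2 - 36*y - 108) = (y - 1)/(y + 6)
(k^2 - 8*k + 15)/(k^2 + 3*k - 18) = (k - 5)/(k + 6)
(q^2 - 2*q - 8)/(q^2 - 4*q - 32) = (-q^2 + 2*q + 8)/(-q^2 + 4*q + 32)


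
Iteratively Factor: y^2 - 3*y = (y)*(y - 3)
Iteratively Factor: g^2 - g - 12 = (g + 3)*(g - 4)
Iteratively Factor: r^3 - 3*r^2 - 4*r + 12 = (r - 3)*(r^2 - 4) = (r - 3)*(r - 2)*(r + 2)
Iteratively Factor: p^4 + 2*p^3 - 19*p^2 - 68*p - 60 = (p - 5)*(p^3 + 7*p^2 + 16*p + 12) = (p - 5)*(p + 3)*(p^2 + 4*p + 4) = (p - 5)*(p + 2)*(p + 3)*(p + 2)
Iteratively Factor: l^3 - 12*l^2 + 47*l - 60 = (l - 3)*(l^2 - 9*l + 20) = (l - 5)*(l - 3)*(l - 4)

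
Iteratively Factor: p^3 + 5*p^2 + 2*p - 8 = (p + 4)*(p^2 + p - 2) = (p + 2)*(p + 4)*(p - 1)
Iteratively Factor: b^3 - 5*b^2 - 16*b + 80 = (b - 4)*(b^2 - b - 20) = (b - 5)*(b - 4)*(b + 4)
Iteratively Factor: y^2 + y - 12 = (y - 3)*(y + 4)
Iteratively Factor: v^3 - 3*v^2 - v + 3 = (v - 1)*(v^2 - 2*v - 3) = (v - 1)*(v + 1)*(v - 3)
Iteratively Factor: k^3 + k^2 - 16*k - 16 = (k + 4)*(k^2 - 3*k - 4) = (k + 1)*(k + 4)*(k - 4)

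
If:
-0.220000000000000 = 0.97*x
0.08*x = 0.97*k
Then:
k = -0.02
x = -0.23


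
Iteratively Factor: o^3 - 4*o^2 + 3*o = (o)*(o^2 - 4*o + 3) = o*(o - 1)*(o - 3)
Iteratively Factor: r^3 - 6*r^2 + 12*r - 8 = (r - 2)*(r^2 - 4*r + 4) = (r - 2)^2*(r - 2)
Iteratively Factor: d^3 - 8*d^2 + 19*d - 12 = (d - 3)*(d^2 - 5*d + 4) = (d - 4)*(d - 3)*(d - 1)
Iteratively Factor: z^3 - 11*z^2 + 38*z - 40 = (z - 2)*(z^2 - 9*z + 20) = (z - 4)*(z - 2)*(z - 5)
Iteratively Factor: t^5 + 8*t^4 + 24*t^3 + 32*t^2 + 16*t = (t + 2)*(t^4 + 6*t^3 + 12*t^2 + 8*t) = (t + 2)^2*(t^3 + 4*t^2 + 4*t) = (t + 2)^3*(t^2 + 2*t) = t*(t + 2)^3*(t + 2)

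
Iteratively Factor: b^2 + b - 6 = (b + 3)*(b - 2)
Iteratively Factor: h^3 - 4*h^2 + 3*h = (h)*(h^2 - 4*h + 3) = h*(h - 3)*(h - 1)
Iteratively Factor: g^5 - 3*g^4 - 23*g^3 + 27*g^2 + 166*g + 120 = (g - 5)*(g^4 + 2*g^3 - 13*g^2 - 38*g - 24) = (g - 5)*(g + 2)*(g^3 - 13*g - 12) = (g - 5)*(g + 2)*(g + 3)*(g^2 - 3*g - 4) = (g - 5)*(g - 4)*(g + 2)*(g + 3)*(g + 1)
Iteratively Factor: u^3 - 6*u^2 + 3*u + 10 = (u + 1)*(u^2 - 7*u + 10) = (u - 2)*(u + 1)*(u - 5)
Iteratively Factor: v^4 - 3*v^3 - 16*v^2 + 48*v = (v + 4)*(v^3 - 7*v^2 + 12*v) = (v - 3)*(v + 4)*(v^2 - 4*v) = (v - 4)*(v - 3)*(v + 4)*(v)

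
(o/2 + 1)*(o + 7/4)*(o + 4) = o^3/2 + 31*o^2/8 + 37*o/4 + 7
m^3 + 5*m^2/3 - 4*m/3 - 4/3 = (m - 1)*(m + 2/3)*(m + 2)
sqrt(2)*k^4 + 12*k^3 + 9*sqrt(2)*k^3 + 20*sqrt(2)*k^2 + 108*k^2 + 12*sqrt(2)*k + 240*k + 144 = (k + 2)*(k + 6)*(k + 6*sqrt(2))*(sqrt(2)*k + sqrt(2))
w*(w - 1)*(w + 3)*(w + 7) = w^4 + 9*w^3 + 11*w^2 - 21*w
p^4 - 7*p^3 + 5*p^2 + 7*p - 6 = (p - 6)*(p - 1)^2*(p + 1)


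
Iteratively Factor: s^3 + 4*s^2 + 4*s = (s + 2)*(s^2 + 2*s) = s*(s + 2)*(s + 2)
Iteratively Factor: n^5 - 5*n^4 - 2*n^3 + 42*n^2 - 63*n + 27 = (n - 3)*(n^4 - 2*n^3 - 8*n^2 + 18*n - 9) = (n - 3)^2*(n^3 + n^2 - 5*n + 3) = (n - 3)^2*(n - 1)*(n^2 + 2*n - 3) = (n - 3)^2*(n - 1)^2*(n + 3)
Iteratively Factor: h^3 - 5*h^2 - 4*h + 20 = (h - 5)*(h^2 - 4) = (h - 5)*(h + 2)*(h - 2)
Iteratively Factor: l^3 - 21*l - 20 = (l + 1)*(l^2 - l - 20) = (l + 1)*(l + 4)*(l - 5)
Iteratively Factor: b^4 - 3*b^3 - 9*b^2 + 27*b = (b + 3)*(b^3 - 6*b^2 + 9*b) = (b - 3)*(b + 3)*(b^2 - 3*b) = b*(b - 3)*(b + 3)*(b - 3)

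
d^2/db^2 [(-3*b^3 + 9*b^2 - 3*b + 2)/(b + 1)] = 2*(-3*b^3 - 9*b^2 - 9*b + 14)/(b^3 + 3*b^2 + 3*b + 1)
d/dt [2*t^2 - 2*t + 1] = 4*t - 2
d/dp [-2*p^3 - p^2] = 2*p*(-3*p - 1)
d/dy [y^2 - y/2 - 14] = 2*y - 1/2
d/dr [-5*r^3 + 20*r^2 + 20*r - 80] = -15*r^2 + 40*r + 20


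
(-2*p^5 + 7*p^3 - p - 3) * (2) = -4*p^5 + 14*p^3 - 2*p - 6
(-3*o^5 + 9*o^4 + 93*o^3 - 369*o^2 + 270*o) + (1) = -3*o^5 + 9*o^4 + 93*o^3 - 369*o^2 + 270*o + 1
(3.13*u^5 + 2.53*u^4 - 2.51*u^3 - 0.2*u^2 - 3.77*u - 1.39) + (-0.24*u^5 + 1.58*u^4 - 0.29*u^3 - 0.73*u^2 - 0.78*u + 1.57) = 2.89*u^5 + 4.11*u^4 - 2.8*u^3 - 0.93*u^2 - 4.55*u + 0.18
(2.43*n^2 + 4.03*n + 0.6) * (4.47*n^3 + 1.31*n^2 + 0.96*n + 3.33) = 10.8621*n^5 + 21.1974*n^4 + 10.2941*n^3 + 12.7467*n^2 + 13.9959*n + 1.998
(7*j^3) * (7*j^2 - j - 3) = 49*j^5 - 7*j^4 - 21*j^3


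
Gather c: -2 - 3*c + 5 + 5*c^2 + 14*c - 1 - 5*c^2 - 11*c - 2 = 0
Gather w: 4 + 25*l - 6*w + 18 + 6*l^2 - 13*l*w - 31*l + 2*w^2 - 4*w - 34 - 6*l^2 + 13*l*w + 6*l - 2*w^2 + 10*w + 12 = 0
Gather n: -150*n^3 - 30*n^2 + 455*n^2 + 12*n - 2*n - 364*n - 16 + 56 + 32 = -150*n^3 + 425*n^2 - 354*n + 72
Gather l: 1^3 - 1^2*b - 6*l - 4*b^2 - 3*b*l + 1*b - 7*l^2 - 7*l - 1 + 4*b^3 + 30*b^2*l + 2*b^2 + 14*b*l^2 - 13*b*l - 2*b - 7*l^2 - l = 4*b^3 - 2*b^2 - 2*b + l^2*(14*b - 14) + l*(30*b^2 - 16*b - 14)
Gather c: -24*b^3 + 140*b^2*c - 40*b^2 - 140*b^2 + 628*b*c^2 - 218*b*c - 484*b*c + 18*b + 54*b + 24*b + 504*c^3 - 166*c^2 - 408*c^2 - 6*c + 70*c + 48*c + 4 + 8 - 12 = -24*b^3 - 180*b^2 + 96*b + 504*c^3 + c^2*(628*b - 574) + c*(140*b^2 - 702*b + 112)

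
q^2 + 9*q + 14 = (q + 2)*(q + 7)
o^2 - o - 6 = (o - 3)*(o + 2)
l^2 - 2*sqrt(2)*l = l*(l - 2*sqrt(2))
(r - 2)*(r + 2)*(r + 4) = r^3 + 4*r^2 - 4*r - 16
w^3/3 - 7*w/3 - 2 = (w/3 + 1/3)*(w - 3)*(w + 2)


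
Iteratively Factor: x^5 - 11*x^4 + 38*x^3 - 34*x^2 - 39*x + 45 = (x - 1)*(x^4 - 10*x^3 + 28*x^2 - 6*x - 45) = (x - 5)*(x - 1)*(x^3 - 5*x^2 + 3*x + 9) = (x - 5)*(x - 3)*(x - 1)*(x^2 - 2*x - 3) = (x - 5)*(x - 3)*(x - 1)*(x + 1)*(x - 3)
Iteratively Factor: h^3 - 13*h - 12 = (h + 3)*(h^2 - 3*h - 4) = (h + 1)*(h + 3)*(h - 4)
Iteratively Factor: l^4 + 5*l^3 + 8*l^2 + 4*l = (l + 1)*(l^3 + 4*l^2 + 4*l) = (l + 1)*(l + 2)*(l^2 + 2*l) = (l + 1)*(l + 2)^2*(l)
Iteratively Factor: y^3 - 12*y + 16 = (y - 2)*(y^2 + 2*y - 8) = (y - 2)*(y + 4)*(y - 2)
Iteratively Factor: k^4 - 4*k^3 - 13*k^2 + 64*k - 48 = (k - 4)*(k^3 - 13*k + 12) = (k - 4)*(k + 4)*(k^2 - 4*k + 3) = (k - 4)*(k - 1)*(k + 4)*(k - 3)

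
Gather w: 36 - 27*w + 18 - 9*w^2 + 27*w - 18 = 36 - 9*w^2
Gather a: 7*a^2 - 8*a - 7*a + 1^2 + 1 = 7*a^2 - 15*a + 2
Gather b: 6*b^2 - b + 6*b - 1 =6*b^2 + 5*b - 1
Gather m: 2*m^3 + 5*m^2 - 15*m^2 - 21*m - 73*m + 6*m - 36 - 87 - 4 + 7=2*m^3 - 10*m^2 - 88*m - 120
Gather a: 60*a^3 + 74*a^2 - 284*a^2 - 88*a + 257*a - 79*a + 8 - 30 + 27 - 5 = 60*a^3 - 210*a^2 + 90*a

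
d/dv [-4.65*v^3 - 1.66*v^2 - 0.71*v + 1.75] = -13.95*v^2 - 3.32*v - 0.71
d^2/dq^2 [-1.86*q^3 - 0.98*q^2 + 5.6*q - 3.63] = -11.16*q - 1.96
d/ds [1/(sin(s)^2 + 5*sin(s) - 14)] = -(2*sin(s) + 5)*cos(s)/(sin(s)^2 + 5*sin(s) - 14)^2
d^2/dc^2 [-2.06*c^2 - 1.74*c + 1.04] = -4.12000000000000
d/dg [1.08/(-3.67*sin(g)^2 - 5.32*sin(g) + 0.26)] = (7.9272*sin(g) + 5.7456)*cos(g)/(3.67*sin(g)^2 + 5.32*sin(g) - 0.26)^2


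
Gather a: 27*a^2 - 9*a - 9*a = 27*a^2 - 18*a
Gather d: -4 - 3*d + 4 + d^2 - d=d^2 - 4*d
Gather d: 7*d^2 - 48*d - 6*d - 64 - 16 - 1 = 7*d^2 - 54*d - 81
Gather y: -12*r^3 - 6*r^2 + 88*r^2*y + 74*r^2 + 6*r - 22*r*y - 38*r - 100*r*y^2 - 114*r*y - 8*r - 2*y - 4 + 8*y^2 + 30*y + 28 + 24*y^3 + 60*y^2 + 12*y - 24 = -12*r^3 + 68*r^2 - 40*r + 24*y^3 + y^2*(68 - 100*r) + y*(88*r^2 - 136*r + 40)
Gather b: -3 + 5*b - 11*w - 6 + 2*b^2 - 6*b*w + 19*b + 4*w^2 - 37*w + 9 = 2*b^2 + b*(24 - 6*w) + 4*w^2 - 48*w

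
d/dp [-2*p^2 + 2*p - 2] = 2 - 4*p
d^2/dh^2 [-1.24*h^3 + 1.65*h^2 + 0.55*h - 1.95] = 3.3 - 7.44*h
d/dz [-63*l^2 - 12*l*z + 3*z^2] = -12*l + 6*z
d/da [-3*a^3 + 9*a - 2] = 9 - 9*a^2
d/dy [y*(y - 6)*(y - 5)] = 3*y^2 - 22*y + 30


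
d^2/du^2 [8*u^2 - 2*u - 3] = 16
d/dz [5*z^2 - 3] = 10*z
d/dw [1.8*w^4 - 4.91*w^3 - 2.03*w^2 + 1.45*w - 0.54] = 7.2*w^3 - 14.73*w^2 - 4.06*w + 1.45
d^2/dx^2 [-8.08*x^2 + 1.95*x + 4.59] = -16.1600000000000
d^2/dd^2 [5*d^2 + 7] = 10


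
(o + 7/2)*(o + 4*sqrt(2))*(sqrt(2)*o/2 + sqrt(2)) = sqrt(2)*o^3/2 + 11*sqrt(2)*o^2/4 + 4*o^2 + 7*sqrt(2)*o/2 + 22*o + 28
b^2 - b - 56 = (b - 8)*(b + 7)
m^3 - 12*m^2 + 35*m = m*(m - 7)*(m - 5)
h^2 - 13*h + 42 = (h - 7)*(h - 6)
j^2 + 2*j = j*(j + 2)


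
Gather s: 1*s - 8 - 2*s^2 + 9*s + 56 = -2*s^2 + 10*s + 48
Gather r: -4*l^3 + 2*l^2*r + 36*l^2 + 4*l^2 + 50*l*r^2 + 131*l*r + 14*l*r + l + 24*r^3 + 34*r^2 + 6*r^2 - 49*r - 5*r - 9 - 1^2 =-4*l^3 + 40*l^2 + l + 24*r^3 + r^2*(50*l + 40) + r*(2*l^2 + 145*l - 54) - 10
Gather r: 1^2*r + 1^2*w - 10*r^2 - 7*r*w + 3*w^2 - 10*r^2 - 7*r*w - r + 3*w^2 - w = -20*r^2 - 14*r*w + 6*w^2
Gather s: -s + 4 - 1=3 - s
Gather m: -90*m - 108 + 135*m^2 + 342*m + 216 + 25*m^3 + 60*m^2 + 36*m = 25*m^3 + 195*m^2 + 288*m + 108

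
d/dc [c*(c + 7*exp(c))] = c*(7*exp(c) + 1) + c + 7*exp(c)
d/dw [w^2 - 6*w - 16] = 2*w - 6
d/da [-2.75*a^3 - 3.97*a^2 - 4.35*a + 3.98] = -8.25*a^2 - 7.94*a - 4.35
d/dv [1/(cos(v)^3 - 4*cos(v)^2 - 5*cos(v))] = (3*sin(v) - 5*sin(v)/cos(v)^2 - 8*tan(v))/(sin(v)^2 + 4*cos(v) + 4)^2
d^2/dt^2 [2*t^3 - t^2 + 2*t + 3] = 12*t - 2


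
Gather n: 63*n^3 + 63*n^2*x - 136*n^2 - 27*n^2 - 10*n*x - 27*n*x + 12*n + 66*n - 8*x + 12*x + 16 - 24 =63*n^3 + n^2*(63*x - 163) + n*(78 - 37*x) + 4*x - 8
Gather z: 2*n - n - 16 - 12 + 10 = n - 18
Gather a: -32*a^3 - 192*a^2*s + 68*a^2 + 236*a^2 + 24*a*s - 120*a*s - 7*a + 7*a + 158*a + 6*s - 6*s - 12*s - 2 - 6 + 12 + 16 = -32*a^3 + a^2*(304 - 192*s) + a*(158 - 96*s) - 12*s + 20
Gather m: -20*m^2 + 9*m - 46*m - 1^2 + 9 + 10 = -20*m^2 - 37*m + 18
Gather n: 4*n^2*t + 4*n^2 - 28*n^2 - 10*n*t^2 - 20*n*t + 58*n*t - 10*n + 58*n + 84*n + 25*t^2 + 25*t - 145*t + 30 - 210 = n^2*(4*t - 24) + n*(-10*t^2 + 38*t + 132) + 25*t^2 - 120*t - 180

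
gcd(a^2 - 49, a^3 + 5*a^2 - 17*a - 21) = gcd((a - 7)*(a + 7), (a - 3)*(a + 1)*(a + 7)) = a + 7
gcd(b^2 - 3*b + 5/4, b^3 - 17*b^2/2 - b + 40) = b - 5/2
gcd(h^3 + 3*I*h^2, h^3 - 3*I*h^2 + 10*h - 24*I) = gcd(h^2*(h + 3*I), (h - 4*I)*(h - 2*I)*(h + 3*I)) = h + 3*I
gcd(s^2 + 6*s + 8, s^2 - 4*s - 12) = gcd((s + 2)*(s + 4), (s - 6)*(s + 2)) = s + 2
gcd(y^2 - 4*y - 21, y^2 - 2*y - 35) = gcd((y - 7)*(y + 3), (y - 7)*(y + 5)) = y - 7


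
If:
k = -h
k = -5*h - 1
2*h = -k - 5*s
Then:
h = -1/4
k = 1/4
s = 1/20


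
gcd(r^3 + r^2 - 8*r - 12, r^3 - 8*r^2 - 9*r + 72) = r - 3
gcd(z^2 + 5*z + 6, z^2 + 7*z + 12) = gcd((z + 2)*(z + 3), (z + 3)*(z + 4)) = z + 3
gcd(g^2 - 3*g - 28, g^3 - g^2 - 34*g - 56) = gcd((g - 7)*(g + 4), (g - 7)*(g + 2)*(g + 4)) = g^2 - 3*g - 28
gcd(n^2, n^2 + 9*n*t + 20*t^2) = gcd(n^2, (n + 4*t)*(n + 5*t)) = 1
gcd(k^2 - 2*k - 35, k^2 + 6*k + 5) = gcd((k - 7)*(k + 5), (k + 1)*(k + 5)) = k + 5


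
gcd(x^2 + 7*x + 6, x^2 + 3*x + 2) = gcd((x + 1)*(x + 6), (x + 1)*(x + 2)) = x + 1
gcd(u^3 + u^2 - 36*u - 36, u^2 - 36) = u^2 - 36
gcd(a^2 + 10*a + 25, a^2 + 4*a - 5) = a + 5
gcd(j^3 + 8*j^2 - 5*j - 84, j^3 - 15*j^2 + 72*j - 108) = j - 3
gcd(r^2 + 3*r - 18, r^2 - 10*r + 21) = r - 3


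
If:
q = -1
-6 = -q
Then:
No Solution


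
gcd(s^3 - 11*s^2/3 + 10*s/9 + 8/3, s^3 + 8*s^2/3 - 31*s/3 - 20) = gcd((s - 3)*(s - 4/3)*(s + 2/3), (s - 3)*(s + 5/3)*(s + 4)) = s - 3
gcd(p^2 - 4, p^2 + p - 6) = p - 2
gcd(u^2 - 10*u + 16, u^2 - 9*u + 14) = u - 2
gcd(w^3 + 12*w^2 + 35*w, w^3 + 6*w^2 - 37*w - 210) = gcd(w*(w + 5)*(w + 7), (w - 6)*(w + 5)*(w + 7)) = w^2 + 12*w + 35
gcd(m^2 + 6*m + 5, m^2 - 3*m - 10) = 1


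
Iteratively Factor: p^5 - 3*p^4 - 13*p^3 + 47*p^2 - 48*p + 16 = (p - 1)*(p^4 - 2*p^3 - 15*p^2 + 32*p - 16) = (p - 4)*(p - 1)*(p^3 + 2*p^2 - 7*p + 4) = (p - 4)*(p - 1)*(p + 4)*(p^2 - 2*p + 1) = (p - 4)*(p - 1)^2*(p + 4)*(p - 1)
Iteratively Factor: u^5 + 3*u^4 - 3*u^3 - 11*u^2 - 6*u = (u + 1)*(u^4 + 2*u^3 - 5*u^2 - 6*u) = (u - 2)*(u + 1)*(u^3 + 4*u^2 + 3*u) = (u - 2)*(u + 1)*(u + 3)*(u^2 + u) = u*(u - 2)*(u + 1)*(u + 3)*(u + 1)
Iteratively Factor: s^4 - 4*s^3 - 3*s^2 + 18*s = (s - 3)*(s^3 - s^2 - 6*s) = s*(s - 3)*(s^2 - s - 6) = s*(s - 3)^2*(s + 2)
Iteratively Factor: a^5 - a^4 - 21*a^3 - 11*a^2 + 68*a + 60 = (a + 2)*(a^4 - 3*a^3 - 15*a^2 + 19*a + 30) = (a - 2)*(a + 2)*(a^3 - a^2 - 17*a - 15) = (a - 2)*(a + 2)*(a + 3)*(a^2 - 4*a - 5) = (a - 2)*(a + 1)*(a + 2)*(a + 3)*(a - 5)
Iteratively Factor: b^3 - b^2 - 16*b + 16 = (b + 4)*(b^2 - 5*b + 4) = (b - 1)*(b + 4)*(b - 4)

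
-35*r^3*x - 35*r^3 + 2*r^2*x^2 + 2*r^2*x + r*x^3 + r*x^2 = (-5*r + x)*(7*r + x)*(r*x + r)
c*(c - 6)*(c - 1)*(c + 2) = c^4 - 5*c^3 - 8*c^2 + 12*c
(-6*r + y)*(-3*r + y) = 18*r^2 - 9*r*y + y^2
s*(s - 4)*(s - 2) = s^3 - 6*s^2 + 8*s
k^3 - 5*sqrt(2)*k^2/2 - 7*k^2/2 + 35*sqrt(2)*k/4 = k*(k - 7/2)*(k - 5*sqrt(2)/2)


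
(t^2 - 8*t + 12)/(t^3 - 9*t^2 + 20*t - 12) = 1/(t - 1)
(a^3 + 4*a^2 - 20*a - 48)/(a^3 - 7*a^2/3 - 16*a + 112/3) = 3*(a^2 + 8*a + 12)/(3*a^2 + 5*a - 28)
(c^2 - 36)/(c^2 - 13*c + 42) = (c + 6)/(c - 7)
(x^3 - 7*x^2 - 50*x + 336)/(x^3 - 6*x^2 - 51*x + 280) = (x - 6)/(x - 5)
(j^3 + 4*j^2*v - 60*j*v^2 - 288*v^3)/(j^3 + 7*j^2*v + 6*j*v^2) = (j^2 - 2*j*v - 48*v^2)/(j*(j + v))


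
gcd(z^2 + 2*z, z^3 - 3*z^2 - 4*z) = z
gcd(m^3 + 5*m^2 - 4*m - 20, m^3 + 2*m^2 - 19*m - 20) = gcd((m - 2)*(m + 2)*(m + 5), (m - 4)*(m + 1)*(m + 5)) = m + 5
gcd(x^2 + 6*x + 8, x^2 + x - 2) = x + 2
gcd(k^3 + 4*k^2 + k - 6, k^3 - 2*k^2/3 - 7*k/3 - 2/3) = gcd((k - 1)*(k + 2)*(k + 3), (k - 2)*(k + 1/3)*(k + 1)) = 1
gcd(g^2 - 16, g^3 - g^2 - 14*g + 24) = g + 4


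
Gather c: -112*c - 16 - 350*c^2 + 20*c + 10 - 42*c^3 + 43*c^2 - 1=-42*c^3 - 307*c^2 - 92*c - 7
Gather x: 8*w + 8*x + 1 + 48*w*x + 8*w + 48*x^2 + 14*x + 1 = 16*w + 48*x^2 + x*(48*w + 22) + 2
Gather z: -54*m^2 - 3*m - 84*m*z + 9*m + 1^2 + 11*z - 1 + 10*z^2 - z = -54*m^2 + 6*m + 10*z^2 + z*(10 - 84*m)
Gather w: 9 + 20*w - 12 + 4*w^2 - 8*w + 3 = 4*w^2 + 12*w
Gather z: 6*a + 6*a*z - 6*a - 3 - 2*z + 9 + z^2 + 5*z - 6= z^2 + z*(6*a + 3)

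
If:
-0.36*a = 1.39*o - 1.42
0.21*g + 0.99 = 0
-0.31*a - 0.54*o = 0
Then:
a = -3.24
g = -4.71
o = 1.86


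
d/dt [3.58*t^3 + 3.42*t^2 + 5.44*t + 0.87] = 10.74*t^2 + 6.84*t + 5.44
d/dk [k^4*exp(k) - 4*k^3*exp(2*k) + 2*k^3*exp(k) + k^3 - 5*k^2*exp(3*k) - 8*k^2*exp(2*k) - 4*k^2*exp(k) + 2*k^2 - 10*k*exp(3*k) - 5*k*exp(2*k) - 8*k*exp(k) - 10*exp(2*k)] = k^4*exp(k) - 8*k^3*exp(2*k) + 6*k^3*exp(k) - 15*k^2*exp(3*k) - 28*k^2*exp(2*k) + 2*k^2*exp(k) + 3*k^2 - 40*k*exp(3*k) - 26*k*exp(2*k) - 16*k*exp(k) + 4*k - 10*exp(3*k) - 25*exp(2*k) - 8*exp(k)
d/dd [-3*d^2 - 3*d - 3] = -6*d - 3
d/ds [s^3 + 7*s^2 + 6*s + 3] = 3*s^2 + 14*s + 6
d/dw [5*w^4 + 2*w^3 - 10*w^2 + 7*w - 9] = 20*w^3 + 6*w^2 - 20*w + 7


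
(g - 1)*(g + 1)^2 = g^3 + g^2 - g - 1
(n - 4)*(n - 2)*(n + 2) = n^3 - 4*n^2 - 4*n + 16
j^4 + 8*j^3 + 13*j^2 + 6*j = j*(j + 1)^2*(j + 6)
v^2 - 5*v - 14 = (v - 7)*(v + 2)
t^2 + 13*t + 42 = (t + 6)*(t + 7)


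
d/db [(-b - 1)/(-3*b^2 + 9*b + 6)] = (b^2 - 3*b - (b + 1)*(2*b - 3) - 2)/(3*(-b^2 + 3*b + 2)^2)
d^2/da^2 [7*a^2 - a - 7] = 14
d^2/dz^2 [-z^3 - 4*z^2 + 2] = -6*z - 8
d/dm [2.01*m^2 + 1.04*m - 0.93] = 4.02*m + 1.04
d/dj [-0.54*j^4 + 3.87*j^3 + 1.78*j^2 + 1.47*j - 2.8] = -2.16*j^3 + 11.61*j^2 + 3.56*j + 1.47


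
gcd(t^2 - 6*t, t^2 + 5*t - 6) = 1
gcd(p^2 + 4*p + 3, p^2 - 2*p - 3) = p + 1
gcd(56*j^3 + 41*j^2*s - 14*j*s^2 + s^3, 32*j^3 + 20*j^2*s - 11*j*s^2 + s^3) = -8*j^2 - 7*j*s + s^2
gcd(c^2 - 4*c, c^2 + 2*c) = c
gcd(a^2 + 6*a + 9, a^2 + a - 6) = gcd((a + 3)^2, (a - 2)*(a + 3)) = a + 3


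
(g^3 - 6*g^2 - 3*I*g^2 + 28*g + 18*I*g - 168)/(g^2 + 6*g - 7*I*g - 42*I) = (g^2 + g*(-6 + 4*I) - 24*I)/(g + 6)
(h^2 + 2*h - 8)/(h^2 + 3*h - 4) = (h - 2)/(h - 1)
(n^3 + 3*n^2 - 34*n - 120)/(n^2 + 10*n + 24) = (n^2 - n - 30)/(n + 6)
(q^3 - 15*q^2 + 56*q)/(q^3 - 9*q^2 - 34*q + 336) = q/(q + 6)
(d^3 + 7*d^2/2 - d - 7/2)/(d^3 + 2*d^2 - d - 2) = (d + 7/2)/(d + 2)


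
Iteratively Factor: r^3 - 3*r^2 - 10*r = (r)*(r^2 - 3*r - 10) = r*(r - 5)*(r + 2)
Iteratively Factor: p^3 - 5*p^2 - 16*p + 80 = (p - 5)*(p^2 - 16) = (p - 5)*(p - 4)*(p + 4)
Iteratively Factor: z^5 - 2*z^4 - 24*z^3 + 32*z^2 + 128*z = (z + 4)*(z^4 - 6*z^3 + 32*z) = (z + 2)*(z + 4)*(z^3 - 8*z^2 + 16*z) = (z - 4)*(z + 2)*(z + 4)*(z^2 - 4*z) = (z - 4)^2*(z + 2)*(z + 4)*(z)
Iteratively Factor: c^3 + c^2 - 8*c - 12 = (c - 3)*(c^2 + 4*c + 4) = (c - 3)*(c + 2)*(c + 2)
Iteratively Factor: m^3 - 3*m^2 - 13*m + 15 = (m - 1)*(m^2 - 2*m - 15) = (m - 5)*(m - 1)*(m + 3)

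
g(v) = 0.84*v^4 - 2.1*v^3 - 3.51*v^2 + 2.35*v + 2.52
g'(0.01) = 2.28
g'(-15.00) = -12649.85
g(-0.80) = -0.19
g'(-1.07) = -1.47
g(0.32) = 2.85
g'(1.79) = -11.13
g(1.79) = -7.94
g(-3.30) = 131.63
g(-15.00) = 48790.02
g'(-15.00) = -12649.85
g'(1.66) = -11.29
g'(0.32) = -0.43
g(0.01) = 2.54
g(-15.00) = 48790.02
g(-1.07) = -0.34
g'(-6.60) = -1191.73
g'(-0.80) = 2.21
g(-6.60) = 2031.73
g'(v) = 3.36*v^3 - 6.3*v^2 - 7.02*v + 2.35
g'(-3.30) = -163.84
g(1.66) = -6.48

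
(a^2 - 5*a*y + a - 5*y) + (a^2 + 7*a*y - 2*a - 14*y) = 2*a^2 + 2*a*y - a - 19*y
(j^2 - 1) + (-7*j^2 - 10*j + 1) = -6*j^2 - 10*j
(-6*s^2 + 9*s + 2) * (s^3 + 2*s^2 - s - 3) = -6*s^5 - 3*s^4 + 26*s^3 + 13*s^2 - 29*s - 6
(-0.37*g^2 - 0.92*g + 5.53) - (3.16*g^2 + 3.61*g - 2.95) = -3.53*g^2 - 4.53*g + 8.48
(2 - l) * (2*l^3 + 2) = -2*l^4 + 4*l^3 - 2*l + 4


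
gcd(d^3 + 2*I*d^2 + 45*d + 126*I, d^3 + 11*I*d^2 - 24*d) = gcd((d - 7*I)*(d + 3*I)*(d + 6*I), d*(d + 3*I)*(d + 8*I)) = d + 3*I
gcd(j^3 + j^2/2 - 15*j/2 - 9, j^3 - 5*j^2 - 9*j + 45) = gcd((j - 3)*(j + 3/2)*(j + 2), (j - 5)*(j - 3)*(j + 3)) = j - 3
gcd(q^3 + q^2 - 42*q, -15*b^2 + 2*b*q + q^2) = 1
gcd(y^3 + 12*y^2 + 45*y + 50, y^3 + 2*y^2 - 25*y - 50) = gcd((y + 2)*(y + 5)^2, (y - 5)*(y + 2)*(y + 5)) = y^2 + 7*y + 10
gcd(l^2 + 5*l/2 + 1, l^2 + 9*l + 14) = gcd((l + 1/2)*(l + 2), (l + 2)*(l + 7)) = l + 2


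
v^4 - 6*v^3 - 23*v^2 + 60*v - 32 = (v - 8)*(v - 1)^2*(v + 4)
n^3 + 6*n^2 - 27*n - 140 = (n - 5)*(n + 4)*(n + 7)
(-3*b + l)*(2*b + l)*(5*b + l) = -30*b^3 - 11*b^2*l + 4*b*l^2 + l^3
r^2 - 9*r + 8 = (r - 8)*(r - 1)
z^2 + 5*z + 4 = (z + 1)*(z + 4)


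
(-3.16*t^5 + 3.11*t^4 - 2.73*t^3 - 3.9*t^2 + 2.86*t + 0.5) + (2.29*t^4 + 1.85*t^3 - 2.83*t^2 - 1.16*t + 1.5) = -3.16*t^5 + 5.4*t^4 - 0.88*t^3 - 6.73*t^2 + 1.7*t + 2.0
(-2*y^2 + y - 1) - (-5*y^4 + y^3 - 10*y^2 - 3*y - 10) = 5*y^4 - y^3 + 8*y^2 + 4*y + 9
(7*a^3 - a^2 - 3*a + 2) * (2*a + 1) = 14*a^4 + 5*a^3 - 7*a^2 + a + 2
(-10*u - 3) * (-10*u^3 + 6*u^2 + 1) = 100*u^4 - 30*u^3 - 18*u^2 - 10*u - 3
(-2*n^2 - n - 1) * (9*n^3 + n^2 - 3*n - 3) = -18*n^5 - 11*n^4 - 4*n^3 + 8*n^2 + 6*n + 3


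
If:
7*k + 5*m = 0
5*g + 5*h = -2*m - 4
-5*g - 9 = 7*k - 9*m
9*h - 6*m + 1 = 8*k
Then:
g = -2131/2545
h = -51/509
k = -125/509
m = 175/509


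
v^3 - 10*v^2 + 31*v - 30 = (v - 5)*(v - 3)*(v - 2)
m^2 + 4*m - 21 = (m - 3)*(m + 7)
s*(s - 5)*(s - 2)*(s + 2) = s^4 - 5*s^3 - 4*s^2 + 20*s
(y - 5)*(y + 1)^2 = y^3 - 3*y^2 - 9*y - 5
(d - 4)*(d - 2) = d^2 - 6*d + 8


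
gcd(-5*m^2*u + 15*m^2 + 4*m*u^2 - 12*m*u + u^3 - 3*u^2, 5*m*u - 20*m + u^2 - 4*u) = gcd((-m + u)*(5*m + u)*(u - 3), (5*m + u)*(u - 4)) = 5*m + u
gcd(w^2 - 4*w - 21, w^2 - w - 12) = w + 3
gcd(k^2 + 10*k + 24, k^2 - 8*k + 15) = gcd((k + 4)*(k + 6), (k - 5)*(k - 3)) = 1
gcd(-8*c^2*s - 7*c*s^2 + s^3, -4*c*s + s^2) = s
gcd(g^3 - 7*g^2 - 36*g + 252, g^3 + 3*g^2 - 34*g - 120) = g - 6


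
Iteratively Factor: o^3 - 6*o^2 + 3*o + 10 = (o - 5)*(o^2 - o - 2) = (o - 5)*(o + 1)*(o - 2)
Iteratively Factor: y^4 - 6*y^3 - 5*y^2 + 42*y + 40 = (y - 5)*(y^3 - y^2 - 10*y - 8) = (y - 5)*(y - 4)*(y^2 + 3*y + 2) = (y - 5)*(y - 4)*(y + 1)*(y + 2)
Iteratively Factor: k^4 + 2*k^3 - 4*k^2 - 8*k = (k + 2)*(k^3 - 4*k) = (k - 2)*(k + 2)*(k^2 + 2*k) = (k - 2)*(k + 2)^2*(k)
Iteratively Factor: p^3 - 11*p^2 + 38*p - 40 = (p - 2)*(p^2 - 9*p + 20) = (p - 5)*(p - 2)*(p - 4)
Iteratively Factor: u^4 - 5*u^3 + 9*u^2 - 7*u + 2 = (u - 1)*(u^3 - 4*u^2 + 5*u - 2) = (u - 1)^2*(u^2 - 3*u + 2) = (u - 2)*(u - 1)^2*(u - 1)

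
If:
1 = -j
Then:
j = -1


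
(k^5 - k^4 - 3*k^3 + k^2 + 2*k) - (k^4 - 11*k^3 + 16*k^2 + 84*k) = k^5 - 2*k^4 + 8*k^3 - 15*k^2 - 82*k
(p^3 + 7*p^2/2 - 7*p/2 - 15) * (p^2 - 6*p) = p^5 - 5*p^4/2 - 49*p^3/2 + 6*p^2 + 90*p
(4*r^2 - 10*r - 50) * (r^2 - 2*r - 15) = 4*r^4 - 18*r^3 - 90*r^2 + 250*r + 750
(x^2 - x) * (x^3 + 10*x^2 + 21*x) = x^5 + 9*x^4 + 11*x^3 - 21*x^2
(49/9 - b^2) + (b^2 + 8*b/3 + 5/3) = 8*b/3 + 64/9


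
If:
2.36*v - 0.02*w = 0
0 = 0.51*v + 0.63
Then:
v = -1.24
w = -145.76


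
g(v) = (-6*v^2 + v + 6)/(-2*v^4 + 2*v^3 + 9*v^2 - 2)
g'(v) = (1 - 12*v)/(-2*v^4 + 2*v^3 + 9*v^2 - 2) + (-6*v^2 + v + 6)*(8*v^3 - 6*v^2 - 18*v)/(-2*v^4 + 2*v^3 + 9*v^2 - 2)^2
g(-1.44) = -3.77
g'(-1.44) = 27.51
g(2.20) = -1.30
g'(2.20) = -2.93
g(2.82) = 3.23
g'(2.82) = -18.93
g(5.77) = 0.12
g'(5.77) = -0.05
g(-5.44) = 0.10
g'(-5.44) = 0.04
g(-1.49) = -5.85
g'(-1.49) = 62.80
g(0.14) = -3.31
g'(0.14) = -4.39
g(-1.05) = -0.52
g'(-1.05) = 3.78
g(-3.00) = 0.37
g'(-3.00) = 0.32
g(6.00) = 0.11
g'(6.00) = -0.05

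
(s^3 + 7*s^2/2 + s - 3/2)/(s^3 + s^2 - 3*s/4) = 2*(s^2 + 4*s + 3)/(s*(2*s + 3))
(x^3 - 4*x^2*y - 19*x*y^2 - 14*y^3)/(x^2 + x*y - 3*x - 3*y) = (x^2 - 5*x*y - 14*y^2)/(x - 3)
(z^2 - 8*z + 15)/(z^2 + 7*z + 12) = (z^2 - 8*z + 15)/(z^2 + 7*z + 12)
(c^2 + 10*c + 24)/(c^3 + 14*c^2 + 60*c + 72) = (c + 4)/(c^2 + 8*c + 12)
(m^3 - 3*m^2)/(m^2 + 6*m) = m*(m - 3)/(m + 6)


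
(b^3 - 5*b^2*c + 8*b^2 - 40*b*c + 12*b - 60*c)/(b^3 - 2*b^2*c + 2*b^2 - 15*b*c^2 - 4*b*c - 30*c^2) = (b + 6)/(b + 3*c)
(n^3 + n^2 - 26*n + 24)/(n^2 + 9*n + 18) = (n^2 - 5*n + 4)/(n + 3)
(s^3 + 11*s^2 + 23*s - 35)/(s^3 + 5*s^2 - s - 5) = (s + 7)/(s + 1)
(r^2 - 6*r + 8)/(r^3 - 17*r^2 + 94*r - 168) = (r - 2)/(r^2 - 13*r + 42)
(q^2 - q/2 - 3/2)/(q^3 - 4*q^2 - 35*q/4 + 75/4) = 2*(q + 1)/(2*q^2 - 5*q - 25)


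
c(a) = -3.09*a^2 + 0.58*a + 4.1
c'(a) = 0.58 - 6.18*a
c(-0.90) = 1.08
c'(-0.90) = 6.14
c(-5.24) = -83.78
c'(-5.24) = 32.96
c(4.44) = -54.24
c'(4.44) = -26.86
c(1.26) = -0.07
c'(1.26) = -7.21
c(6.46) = -121.10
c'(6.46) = -39.34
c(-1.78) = -6.72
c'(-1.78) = 11.58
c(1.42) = -1.31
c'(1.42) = -8.20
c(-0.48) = 3.11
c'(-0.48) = 3.55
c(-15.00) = -699.85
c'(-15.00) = 93.28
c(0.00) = 4.10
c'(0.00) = 0.58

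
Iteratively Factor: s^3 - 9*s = (s - 3)*(s^2 + 3*s) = (s - 3)*(s + 3)*(s)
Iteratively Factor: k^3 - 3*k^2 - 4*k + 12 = (k - 3)*(k^2 - 4) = (k - 3)*(k + 2)*(k - 2)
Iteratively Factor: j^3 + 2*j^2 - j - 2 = (j + 2)*(j^2 - 1) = (j + 1)*(j + 2)*(j - 1)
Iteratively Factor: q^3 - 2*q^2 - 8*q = (q + 2)*(q^2 - 4*q) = q*(q + 2)*(q - 4)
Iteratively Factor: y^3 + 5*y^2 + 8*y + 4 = (y + 2)*(y^2 + 3*y + 2) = (y + 2)^2*(y + 1)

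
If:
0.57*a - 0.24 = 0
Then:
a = 0.42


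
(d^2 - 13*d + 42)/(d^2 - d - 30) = (d - 7)/(d + 5)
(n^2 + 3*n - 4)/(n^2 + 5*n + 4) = (n - 1)/(n + 1)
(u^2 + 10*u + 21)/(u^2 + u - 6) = (u + 7)/(u - 2)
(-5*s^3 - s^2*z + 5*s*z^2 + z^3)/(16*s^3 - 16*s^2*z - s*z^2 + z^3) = (5*s^2 + 6*s*z + z^2)/(-16*s^2 + z^2)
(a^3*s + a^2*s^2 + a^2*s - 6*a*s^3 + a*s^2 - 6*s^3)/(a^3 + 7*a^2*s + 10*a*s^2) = s*(a^3 + a^2*s + a^2 - 6*a*s^2 + a*s - 6*s^2)/(a*(a^2 + 7*a*s + 10*s^2))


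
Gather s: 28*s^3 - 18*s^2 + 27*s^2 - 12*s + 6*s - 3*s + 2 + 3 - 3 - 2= 28*s^3 + 9*s^2 - 9*s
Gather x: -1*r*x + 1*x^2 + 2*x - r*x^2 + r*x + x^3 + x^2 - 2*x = x^3 + x^2*(2 - r)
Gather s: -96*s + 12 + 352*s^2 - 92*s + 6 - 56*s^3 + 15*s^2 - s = -56*s^3 + 367*s^2 - 189*s + 18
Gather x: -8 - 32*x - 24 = -32*x - 32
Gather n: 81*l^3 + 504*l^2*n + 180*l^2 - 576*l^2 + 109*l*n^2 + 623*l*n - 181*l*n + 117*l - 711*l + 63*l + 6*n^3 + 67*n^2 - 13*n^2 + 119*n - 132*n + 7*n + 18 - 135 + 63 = 81*l^3 - 396*l^2 - 531*l + 6*n^3 + n^2*(109*l + 54) + n*(504*l^2 + 442*l - 6) - 54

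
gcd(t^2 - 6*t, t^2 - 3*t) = t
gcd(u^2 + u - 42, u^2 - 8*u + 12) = u - 6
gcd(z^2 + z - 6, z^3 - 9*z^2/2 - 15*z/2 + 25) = z - 2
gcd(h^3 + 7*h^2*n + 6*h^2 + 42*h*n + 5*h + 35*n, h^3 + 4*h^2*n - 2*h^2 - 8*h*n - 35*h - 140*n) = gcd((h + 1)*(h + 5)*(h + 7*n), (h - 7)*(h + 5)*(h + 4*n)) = h + 5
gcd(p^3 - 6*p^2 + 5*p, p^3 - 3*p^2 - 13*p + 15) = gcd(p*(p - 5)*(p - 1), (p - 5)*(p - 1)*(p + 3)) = p^2 - 6*p + 5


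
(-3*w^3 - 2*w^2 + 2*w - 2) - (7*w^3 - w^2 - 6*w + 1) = -10*w^3 - w^2 + 8*w - 3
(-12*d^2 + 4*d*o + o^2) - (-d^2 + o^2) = -11*d^2 + 4*d*o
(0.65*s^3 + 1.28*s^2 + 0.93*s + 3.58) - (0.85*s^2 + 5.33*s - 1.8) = 0.65*s^3 + 0.43*s^2 - 4.4*s + 5.38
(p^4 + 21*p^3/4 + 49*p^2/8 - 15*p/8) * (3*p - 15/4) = 3*p^5 + 12*p^4 - 21*p^3/16 - 915*p^2/32 + 225*p/32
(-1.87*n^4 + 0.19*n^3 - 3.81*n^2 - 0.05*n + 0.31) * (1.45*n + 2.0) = -2.7115*n^5 - 3.4645*n^4 - 5.1445*n^3 - 7.6925*n^2 + 0.3495*n + 0.62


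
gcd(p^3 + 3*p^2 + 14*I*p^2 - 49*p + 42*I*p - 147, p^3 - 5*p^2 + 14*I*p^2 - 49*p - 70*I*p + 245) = p^2 + 14*I*p - 49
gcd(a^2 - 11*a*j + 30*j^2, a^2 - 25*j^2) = a - 5*j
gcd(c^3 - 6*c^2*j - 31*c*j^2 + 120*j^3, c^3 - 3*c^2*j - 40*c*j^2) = c^2 - 3*c*j - 40*j^2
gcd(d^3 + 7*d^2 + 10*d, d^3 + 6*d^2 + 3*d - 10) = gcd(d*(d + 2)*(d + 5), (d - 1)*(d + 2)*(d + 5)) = d^2 + 7*d + 10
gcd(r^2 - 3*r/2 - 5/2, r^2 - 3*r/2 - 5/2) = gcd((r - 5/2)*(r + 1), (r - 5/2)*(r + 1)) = r^2 - 3*r/2 - 5/2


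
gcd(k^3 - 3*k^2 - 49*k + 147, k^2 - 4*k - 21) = k - 7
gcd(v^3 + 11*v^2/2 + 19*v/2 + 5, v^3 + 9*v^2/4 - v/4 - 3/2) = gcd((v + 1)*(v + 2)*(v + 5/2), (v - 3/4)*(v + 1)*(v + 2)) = v^2 + 3*v + 2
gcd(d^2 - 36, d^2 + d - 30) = d + 6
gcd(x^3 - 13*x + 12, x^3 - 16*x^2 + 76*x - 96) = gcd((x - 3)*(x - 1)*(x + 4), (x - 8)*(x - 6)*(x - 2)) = 1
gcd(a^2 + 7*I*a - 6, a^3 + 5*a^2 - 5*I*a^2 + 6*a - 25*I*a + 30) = a + I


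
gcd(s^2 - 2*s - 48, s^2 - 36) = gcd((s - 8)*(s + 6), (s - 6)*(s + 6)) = s + 6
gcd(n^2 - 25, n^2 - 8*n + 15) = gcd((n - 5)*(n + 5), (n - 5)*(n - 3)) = n - 5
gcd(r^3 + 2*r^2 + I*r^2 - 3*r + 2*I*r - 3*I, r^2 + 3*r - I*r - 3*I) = r + 3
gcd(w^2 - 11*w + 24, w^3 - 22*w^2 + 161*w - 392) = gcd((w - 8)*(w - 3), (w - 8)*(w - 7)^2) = w - 8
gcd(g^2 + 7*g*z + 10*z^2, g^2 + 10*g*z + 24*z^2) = 1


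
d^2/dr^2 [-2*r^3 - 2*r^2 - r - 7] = -12*r - 4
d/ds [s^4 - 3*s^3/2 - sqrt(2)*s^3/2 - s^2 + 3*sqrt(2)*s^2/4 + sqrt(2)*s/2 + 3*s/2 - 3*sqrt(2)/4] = 4*s^3 - 9*s^2/2 - 3*sqrt(2)*s^2/2 - 2*s + 3*sqrt(2)*s/2 + sqrt(2)/2 + 3/2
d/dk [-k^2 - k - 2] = -2*k - 1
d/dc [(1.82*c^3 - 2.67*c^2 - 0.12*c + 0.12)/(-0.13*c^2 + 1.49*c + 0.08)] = (-0.2366*c^4 + 5.4236*c^3 - 3.5571*c^2 - 0.396*c - 0.1884)/(0.0169*c^4 - 0.3874*c^3 + 2.1993*c^2 + 0.2384*c + 0.0064)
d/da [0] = 0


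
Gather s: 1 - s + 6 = 7 - s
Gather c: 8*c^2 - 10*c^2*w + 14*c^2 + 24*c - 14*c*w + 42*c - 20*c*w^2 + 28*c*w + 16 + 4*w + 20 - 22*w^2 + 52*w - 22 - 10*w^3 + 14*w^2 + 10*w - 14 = c^2*(22 - 10*w) + c*(-20*w^2 + 14*w + 66) - 10*w^3 - 8*w^2 + 66*w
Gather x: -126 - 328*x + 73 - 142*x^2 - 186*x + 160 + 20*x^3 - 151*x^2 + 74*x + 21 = 20*x^3 - 293*x^2 - 440*x + 128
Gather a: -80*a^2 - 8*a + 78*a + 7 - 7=-80*a^2 + 70*a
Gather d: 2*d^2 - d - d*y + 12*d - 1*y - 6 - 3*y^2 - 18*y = 2*d^2 + d*(11 - y) - 3*y^2 - 19*y - 6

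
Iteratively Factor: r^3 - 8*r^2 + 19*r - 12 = (r - 3)*(r^2 - 5*r + 4) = (r - 4)*(r - 3)*(r - 1)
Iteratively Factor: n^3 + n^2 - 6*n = (n + 3)*(n^2 - 2*n) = n*(n + 3)*(n - 2)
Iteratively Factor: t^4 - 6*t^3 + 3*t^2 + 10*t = (t - 5)*(t^3 - t^2 - 2*t) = (t - 5)*(t - 2)*(t^2 + t) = t*(t - 5)*(t - 2)*(t + 1)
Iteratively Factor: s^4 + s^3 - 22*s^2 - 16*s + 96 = (s + 4)*(s^3 - 3*s^2 - 10*s + 24) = (s + 3)*(s + 4)*(s^2 - 6*s + 8) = (s - 4)*(s + 3)*(s + 4)*(s - 2)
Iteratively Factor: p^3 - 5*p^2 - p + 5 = (p - 5)*(p^2 - 1) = (p - 5)*(p - 1)*(p + 1)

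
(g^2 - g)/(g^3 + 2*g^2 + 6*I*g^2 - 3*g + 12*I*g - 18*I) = g/(g^2 + g*(3 + 6*I) + 18*I)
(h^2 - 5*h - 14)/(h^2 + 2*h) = (h - 7)/h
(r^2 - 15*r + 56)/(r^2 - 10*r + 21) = (r - 8)/(r - 3)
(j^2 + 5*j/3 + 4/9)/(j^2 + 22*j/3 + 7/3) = (j + 4/3)/(j + 7)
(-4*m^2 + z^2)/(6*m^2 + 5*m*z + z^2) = (-2*m + z)/(3*m + z)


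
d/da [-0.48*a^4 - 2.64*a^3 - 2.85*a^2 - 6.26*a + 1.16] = -1.92*a^3 - 7.92*a^2 - 5.7*a - 6.26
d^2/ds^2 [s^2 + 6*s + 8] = 2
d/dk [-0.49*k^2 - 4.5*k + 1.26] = -0.98*k - 4.5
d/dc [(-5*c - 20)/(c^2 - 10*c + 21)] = 5*(-c^2 + 10*c + 2*(c - 5)*(c + 4) - 21)/(c^2 - 10*c + 21)^2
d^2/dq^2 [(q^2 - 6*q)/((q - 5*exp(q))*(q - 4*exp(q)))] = (9*q^5*exp(q) + q^4*exp(2*q) - 72*q^4*exp(q) - 540*q^3*exp(3*q) - 8*q^3*exp(2*q) + 234*q^3*exp(q) - 12*q^3 + 1600*q^2*exp(4*q) + 4320*q^2*exp(3*q) - 1560*q^2*exp(2*q) - 12800*q*exp(4*q) + 720*q*exp(2*q) + 10400*exp(4*q) - 2160*exp(3*q))/(q^6 - 27*q^5*exp(q) + 303*q^4*exp(2*q) - 1809*q^3*exp(3*q) + 6060*q^2*exp(4*q) - 10800*q*exp(5*q) + 8000*exp(6*q))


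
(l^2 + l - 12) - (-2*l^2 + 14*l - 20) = 3*l^2 - 13*l + 8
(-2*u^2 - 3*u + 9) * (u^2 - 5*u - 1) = -2*u^4 + 7*u^3 + 26*u^2 - 42*u - 9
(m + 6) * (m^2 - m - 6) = m^3 + 5*m^2 - 12*m - 36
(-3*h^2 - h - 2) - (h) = -3*h^2 - 2*h - 2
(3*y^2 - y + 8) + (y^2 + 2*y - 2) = 4*y^2 + y + 6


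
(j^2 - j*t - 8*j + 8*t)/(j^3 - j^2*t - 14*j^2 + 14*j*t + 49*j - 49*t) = (j - 8)/(j^2 - 14*j + 49)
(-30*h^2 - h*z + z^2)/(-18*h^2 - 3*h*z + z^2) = (5*h + z)/(3*h + z)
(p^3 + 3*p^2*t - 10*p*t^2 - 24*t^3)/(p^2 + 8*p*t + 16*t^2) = (p^2 - p*t - 6*t^2)/(p + 4*t)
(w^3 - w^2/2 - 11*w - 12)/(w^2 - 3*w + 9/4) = 2*(2*w^3 - w^2 - 22*w - 24)/(4*w^2 - 12*w + 9)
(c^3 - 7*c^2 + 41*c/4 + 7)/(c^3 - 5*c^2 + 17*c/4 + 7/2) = (c - 4)/(c - 2)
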